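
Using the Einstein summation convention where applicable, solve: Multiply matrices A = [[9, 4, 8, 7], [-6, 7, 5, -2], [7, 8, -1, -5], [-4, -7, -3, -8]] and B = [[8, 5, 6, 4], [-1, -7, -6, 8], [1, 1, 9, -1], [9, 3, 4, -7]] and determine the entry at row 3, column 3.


(AB)_{ij} = sum_k A_{ik} B_{kj}.
For i=3, j=3:
A_{31} * B_{13} = 7 * 6 = 42
A_{32} * B_{23} = 8 * -6 = -48
A_{33} * B_{33} = -1 * 9 = -9
A_{34} * B_{43} = -5 * 4 = -20
Sum = 42 + -48 + -9 + -20 = -35

-35


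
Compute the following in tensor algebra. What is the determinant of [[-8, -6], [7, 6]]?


For a 2x2 matrix [[a, b], [c, d]], det = a*d - b*c.
a = -8, b = -6, c = 7, d = 6
a*d = -8 * 6 = -48
b*c = -6 * 7 = -42
det = -48 - -42 = -6

-6


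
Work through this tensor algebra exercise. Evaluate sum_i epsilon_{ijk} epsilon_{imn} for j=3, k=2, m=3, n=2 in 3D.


Using the identity: epsilon_{ijk} epsilon_{imn} = delta_{jm} delta_{kn} - delta_{jn} delta_{km}.
delta_{33} = 1
delta_{22} = 1
delta_{32} = 0
delta_{23} = 0
Result = 1 * 1 - 0 * 0 = 1 - 0 = 1

1


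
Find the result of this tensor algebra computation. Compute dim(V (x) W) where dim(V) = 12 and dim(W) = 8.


The dimension of a tensor product is the product of dimensions.
dim(V) = 12, dim(W) = 8
dim(V (x) W) = 12 * 8 = 96

96


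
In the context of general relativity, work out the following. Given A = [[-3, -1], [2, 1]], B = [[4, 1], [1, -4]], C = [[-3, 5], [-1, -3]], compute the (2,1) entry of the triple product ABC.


(ABC)_{21} = sum_m (AB)_{2m} C_{m1}. First compute row 2 of AB.
(AB)_{21} = 2*4 + 1*1 = 9
(AB)_{22} = 2*1 + 1*-4 = -2
Now contract with column 1 of C:
(AB)_{21} * C_{11} = 9 * -3 = -27
(AB)_{22} * C_{21} = -2 * -1 = 2
(ABC)_{21} = -27 + 2 = -25

-25


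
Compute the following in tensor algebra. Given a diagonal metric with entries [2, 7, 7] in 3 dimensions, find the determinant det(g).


For a diagonal metric, the determinant is the product of diagonal entries.
Diagonal entries: 2, 7, 7
det(g) = 2 * 7 * 7 = 98

98


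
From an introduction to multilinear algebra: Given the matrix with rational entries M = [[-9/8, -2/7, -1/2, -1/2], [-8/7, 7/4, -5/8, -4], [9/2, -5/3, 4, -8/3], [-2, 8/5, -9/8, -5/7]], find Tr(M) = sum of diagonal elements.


The trace is the sum of diagonal entries.
Diagonal: M[1,1] = -9/8, M[2,2] = 7/4, M[3,3] = 4, M[4,4] = -5/7
Tr(M) = -9/8 + 7/4 + 4 + -5/7
Computing step by step:
After adding M[1,1]: -9/8
After adding M[2,2]: 5/8
After adding M[3,3]: 37/8
After adding M[4,4]: 219/56
Tr(M) = 219/56

219/56


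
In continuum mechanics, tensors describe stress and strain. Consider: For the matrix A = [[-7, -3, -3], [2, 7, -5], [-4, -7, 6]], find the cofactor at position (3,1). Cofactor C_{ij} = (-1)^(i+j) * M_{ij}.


To find cofactor C_{31}, delete row 3 and column 1.
The resulting 2x2 submatrix is: [[-3, -3], [7, -5]]
Minor M_{31} = -3*-5 - -3*7
  = 15 - -21 = 36
Sign = (-1)^(3+1) = (-1)^4 = 1
Cofactor C_{31} = 1 * 36 = 36

36


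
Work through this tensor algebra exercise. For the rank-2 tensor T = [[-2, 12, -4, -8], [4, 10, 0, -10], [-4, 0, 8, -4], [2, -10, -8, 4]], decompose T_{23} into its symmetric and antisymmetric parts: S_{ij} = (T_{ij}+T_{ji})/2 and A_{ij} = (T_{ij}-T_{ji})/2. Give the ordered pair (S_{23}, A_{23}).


T_{23} = 0
T_{32} = 0
S_{23} = (0 + 0)/2 = 0/2 = 0
A_{23} = (0 - 0)/2 = 0/2 = 0
Check: S + A = 0 + 0 = 0 = T_{23}.

(0, 0)


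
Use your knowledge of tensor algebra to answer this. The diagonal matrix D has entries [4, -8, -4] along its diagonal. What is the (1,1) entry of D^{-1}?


For a diagonal matrix, the inverse has entries (D^{-1})_{ii} = 1/d_{ii}.
The diagonal entries are: d_{11} = 4, d_{22} = -8, d_{33} = -4
We need (D^{-1})_{11} = 1/d_{11} = 1/4 = 1/4

1/4


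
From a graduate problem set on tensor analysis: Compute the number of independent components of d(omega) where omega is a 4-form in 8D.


The exterior derivative of a p-form is a (p+1)-form.
Its number of independent components is C(n, p+1).
n = 8, p+1 = 5
C(8, 5) = 56

56


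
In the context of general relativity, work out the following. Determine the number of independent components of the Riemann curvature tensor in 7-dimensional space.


The Riemann tensor in d dimensions has d^2(d^2 - 1)/12 independent components.
d = 7, so d^2 = 49
d^2 - 1 = 48
d^2(d^2 - 1) = 49 * 48 = 2352
Divide by 12: 2352 / 12 = 196

196


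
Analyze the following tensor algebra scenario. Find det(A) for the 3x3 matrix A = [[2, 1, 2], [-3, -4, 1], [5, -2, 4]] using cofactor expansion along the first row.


Expanding along the first row, det(A) = a11*M_11 - a12*M_12 + a13*M_13, where M_1j is the (1,j) minor.
Minor M_11 = -4*4 - 1*-2 = -14
Minor M_12 = -3*4 - 1*5 = -17
Minor M_13 = -3*-2 - -4*5 = 26
det = 2*(-14) - 1*(-17) + 2*(26)
    = -28 - -17 + 52
    = 41

41


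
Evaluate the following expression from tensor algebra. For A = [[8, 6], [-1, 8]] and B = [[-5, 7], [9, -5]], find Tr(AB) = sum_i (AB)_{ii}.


Tr(AB) = sum_i (AB)_{ii} where (AB)_{ii} = sum_k A_{ik} B_{ki}.
(AB)_{11} = 8*-5 + 6*9 = 14
(AB)_{22} = -1*7 + 8*-5 = -47
Tr(AB) = 14 + -47 = -33

-33


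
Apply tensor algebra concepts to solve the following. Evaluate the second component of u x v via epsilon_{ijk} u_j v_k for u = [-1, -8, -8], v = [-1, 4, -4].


(u x v)_2 = sum_{j,k} epsilon_{2jk} u_j v_k. Only permutations of (1,2,3) contribute; the two non-zero terms are:
eps_{213} u_1 v_3 = -1 * -1 * -4 = -4
eps_{231} u_3 v_1 = 1 * -8 * -1 = 8
(u x v)_2 = 4

4


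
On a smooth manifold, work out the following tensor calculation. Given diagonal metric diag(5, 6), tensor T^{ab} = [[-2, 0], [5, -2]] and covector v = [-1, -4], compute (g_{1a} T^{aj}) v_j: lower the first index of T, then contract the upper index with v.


Step 1: lower the first index. For a diagonal metric, g_{ia} T^{aj} = g_{ii} T^{ij} (no sum on i).
g_{11} = 5
S_1{}^1 = 5 * T^{11} = 5 * -2 = -10
S_1{}^2 = 5 * T^{12} = 5 * 0 = 0
Step 2: contract S_1{}^j with v_j.
S_1{}^1 * v_1 = -10 * -1 = 10
S_1{}^2 * v_2 = 0 * -4 = 0
Result = 10 + 0 = 10

10


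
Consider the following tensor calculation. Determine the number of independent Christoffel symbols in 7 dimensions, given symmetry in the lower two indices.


Christoffel symbols Gamma^k_{ij} are symmetric in i,j, so there are d * d(d+1)/2 independent symbols.
d = 7
d(d+1)/2 = 7 * 8 / 2 = 28
Total = 7 * 28 = 196

196


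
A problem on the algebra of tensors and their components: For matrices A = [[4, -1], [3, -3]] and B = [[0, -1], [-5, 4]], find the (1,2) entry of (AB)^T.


(AB)^T_{ij} = (AB)_{ji} = sum_k A_{jk} B_{ki}.
For i=1, j=2 we need (AB)_{21}:
A_{21} * B_{11} = 3 * 0 = 0
A_{22} * B_{21} = -3 * -5 = 15
Sum = 0 + 15 = 15

15


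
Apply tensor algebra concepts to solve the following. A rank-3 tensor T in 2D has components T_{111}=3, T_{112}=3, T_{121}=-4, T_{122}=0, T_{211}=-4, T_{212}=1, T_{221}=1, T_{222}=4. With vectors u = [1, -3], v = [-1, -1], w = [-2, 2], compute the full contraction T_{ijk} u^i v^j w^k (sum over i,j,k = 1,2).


S = sum over i,j,k of T_{ijk} u_i v_j w_k. Expanding all 8 terms:
T_{111}*u_1*v_1*w_1 = 3*1*-1*-2 = 6  (running total: 6)
T_{112}*u_1*v_1*w_2 = 3*1*-1*2 = -6  (running total: 0)
T_{121}*u_1*v_2*w_1 = -4*1*-1*-2 = -8  (running total: -8)
T_{122}*u_1*v_2*w_2 = 0*1*-1*2 = 0  (running total: -8)
T_{211}*u_2*v_1*w_1 = -4*-3*-1*-2 = 24  (running total: 16)
T_{212}*u_2*v_1*w_2 = 1*-3*-1*2 = 6  (running total: 22)
T_{221}*u_2*v_2*w_1 = 1*-3*-1*-2 = -6  (running total: 16)
T_{222}*u_2*v_2*w_2 = 4*-3*-1*2 = 24  (running total: 40)
S = 40

40


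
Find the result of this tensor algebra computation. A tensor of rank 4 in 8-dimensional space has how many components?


The number of components of a rank-r tensor in d dimensions is d^r.
Here d = 8 and r = 4.
8^4 = 4096

4096


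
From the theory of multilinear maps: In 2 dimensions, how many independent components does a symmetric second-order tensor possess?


A symmetric rank-2 tensor in d dimensions has d(d+1)/2 independent components.
d = 2
d(d+1)/2 = 2 * 3 / 2 = 6 / 2 = 3

3


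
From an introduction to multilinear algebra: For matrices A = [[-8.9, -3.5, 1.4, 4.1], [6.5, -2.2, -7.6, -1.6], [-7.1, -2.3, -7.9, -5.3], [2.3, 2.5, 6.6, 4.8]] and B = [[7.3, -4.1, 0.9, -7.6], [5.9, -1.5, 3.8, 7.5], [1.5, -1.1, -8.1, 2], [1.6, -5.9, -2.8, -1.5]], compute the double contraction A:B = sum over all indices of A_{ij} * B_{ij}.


A:B = sum over all i,j of A_{ij} * B_{ij}.
Row 1: -8.9*7.3=-64.97, -3.5*-4.1=14.35, 1.4*0.9=1.26, 4.1*-7.6=-31.16 => row sum = -80.52
Row 2: 6.5*5.9=38.35, -2.2*-1.5=3.3, -7.6*3.8=-28.88, -1.6*7.5=-12 => row sum = 0.77
Row 3: -7.1*1.5=-10.65, -2.3*-1.1=2.53, -7.9*-8.1=63.99, -5.3*2=-10.6 => row sum = 45.27
Row 4: 2.3*1.6=3.68, 2.5*-5.9=-14.75, 6.6*-2.8=-18.48, 4.8*-1.5=-7.2 => row sum = -36.75
Total = -80.52 + 0.77 + 45.27 + -36.75 = -71.23

-71.23


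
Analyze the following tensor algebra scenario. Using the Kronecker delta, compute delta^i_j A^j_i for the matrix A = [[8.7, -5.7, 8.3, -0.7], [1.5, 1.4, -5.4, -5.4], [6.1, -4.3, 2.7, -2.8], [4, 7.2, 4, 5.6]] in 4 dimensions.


The contraction (trace) of a rank-2 tensor is the sum of its diagonal elements.
Diagonal entries: A[1,1] = 8.7, A[2,2] = 1.4, A[3,3] = 2.7, A[4,4] = 5.6
Tr(A) = 8.7 + 1.4 + 2.7 + 5.6 = 18.4

18.4


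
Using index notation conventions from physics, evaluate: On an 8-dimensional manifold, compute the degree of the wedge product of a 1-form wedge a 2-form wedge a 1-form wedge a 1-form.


The degree of a wedge product is the sum of the degrees of the individual forms.
Degrees: 1, 2, 1, 1
Total degree = 1 + 2 + 1 + 1 = 5

5


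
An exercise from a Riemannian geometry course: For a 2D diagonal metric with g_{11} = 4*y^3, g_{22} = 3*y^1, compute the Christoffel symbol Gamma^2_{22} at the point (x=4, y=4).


For a diagonal metric, Gamma^k_{ij} = (1/2) g^{kk} (dg_{ik}/dx_j + dg_{jk}/dx_i - dg_{ij}/dx_k).
The metric is diagonal, so g_{ab} = 0 for a != b.
At the given point: g_{11} = 256, g_{22} = 12
g^{22} = 1/12
dg_{22}/dx_2 = dg_{22}/dx_2 = 3
dg_{22}/dx_2 = dg_{22}/dx_2 = 3
dg_{22}/dx_2 = dg_{22}/dx_2 = 3
Numerator = 3 + 3 - 3 = 3
Gamma^2_{22} = 3 / (2 * 12) = 1/8

1/8


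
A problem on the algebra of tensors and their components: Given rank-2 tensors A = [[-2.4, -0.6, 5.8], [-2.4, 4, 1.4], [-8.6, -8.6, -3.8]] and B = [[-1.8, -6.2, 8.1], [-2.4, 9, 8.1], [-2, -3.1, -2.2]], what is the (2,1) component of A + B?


Tensor addition is component-wise: (A + B)_{ij} = A_{ij} + B_{ij}.
A_{21} = -2.4
B_{21} = -2.4
(A + B)_{21} = -2.4 + -2.4 = -4.8

-4.8


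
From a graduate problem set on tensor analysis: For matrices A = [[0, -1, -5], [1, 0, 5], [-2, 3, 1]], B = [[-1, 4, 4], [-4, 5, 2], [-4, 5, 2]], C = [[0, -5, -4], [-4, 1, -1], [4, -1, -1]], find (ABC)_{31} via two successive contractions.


(ABC)_{31} = sum_m (AB)_{3m} C_{m1}. First compute row 3 of AB.
(AB)_{31} = -2*-1 + 3*-4 + 1*-4 = -14
(AB)_{32} = -2*4 + 3*5 + 1*5 = 12
(AB)_{33} = -2*4 + 3*2 + 1*2 = 0
Now contract with column 1 of C:
(AB)_{31} * C_{11} = -14 * 0 = 0
(AB)_{32} * C_{21} = 12 * -4 = -48
(AB)_{33} * C_{31} = 0 * 4 = 0
(ABC)_{31} = 0 + -48 + 0 = -48

-48


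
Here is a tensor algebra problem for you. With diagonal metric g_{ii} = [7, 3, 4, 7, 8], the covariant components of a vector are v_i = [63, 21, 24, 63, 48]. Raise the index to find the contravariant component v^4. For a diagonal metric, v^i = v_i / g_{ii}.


To raise an index with a diagonal metric: v^i = v_i / g_{ii}.
For index 4: v_4 = 63, g_{44} = 7
v^4 = 63 / 7 = 9

9


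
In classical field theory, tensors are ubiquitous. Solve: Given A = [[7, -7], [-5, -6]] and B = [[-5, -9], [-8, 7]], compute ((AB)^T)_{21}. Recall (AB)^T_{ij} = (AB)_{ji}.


(AB)^T_{ij} = (AB)_{ji} = sum_k A_{jk} B_{ki}.
For i=2, j=1 we need (AB)_{12}:
A_{11} * B_{12} = 7 * -9 = -63
A_{12} * B_{22} = -7 * 7 = -49
Sum = -63 + -49 = -112

-112


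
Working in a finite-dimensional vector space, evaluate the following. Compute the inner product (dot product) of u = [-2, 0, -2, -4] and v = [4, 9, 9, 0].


The inner product u . v = sum of u_i * v_i.
Term-by-term: -2 * 4, 0 * 9, -2 * 9, -4 * 0
Products: -8, 0, -18, 0
Sum = -8 + 0 + -18 + 0 = -26

-26


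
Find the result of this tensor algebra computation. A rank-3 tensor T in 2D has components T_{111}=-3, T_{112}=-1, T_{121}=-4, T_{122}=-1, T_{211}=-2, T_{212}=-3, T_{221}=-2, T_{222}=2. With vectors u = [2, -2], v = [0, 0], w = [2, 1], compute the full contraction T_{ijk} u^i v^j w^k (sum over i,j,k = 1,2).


S = sum over i,j,k of T_{ijk} u_i v_j w_k. Expanding all 8 terms:
T_{111}*u_1*v_1*w_1 = -3*2*0*2 = 0  (running total: 0)
T_{112}*u_1*v_1*w_2 = -1*2*0*1 = 0  (running total: 0)
T_{121}*u_1*v_2*w_1 = -4*2*0*2 = 0  (running total: 0)
T_{122}*u_1*v_2*w_2 = -1*2*0*1 = 0  (running total: 0)
T_{211}*u_2*v_1*w_1 = -2*-2*0*2 = 0  (running total: 0)
T_{212}*u_2*v_1*w_2 = -3*-2*0*1 = 0  (running total: 0)
T_{221}*u_2*v_2*w_1 = -2*-2*0*2 = 0  (running total: 0)
T_{222}*u_2*v_2*w_2 = 2*-2*0*1 = 0  (running total: 0)
S = 0

0


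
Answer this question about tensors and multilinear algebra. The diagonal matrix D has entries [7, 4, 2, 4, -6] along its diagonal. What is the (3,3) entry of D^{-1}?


For a diagonal matrix, the inverse has entries (D^{-1})_{ii} = 1/d_{ii}.
The diagonal entries are: d_{11} = 7, d_{22} = 4, d_{33} = 2, d_{44} = 4, d_{55} = -6
We need (D^{-1})_{33} = 1/d_{33} = 1/2 = 1/2

1/2


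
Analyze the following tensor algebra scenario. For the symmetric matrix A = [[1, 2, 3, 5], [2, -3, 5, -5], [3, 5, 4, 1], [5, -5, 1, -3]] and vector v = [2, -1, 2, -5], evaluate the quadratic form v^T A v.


First compute Av:
(Av)_1 = 1*2 + 2*-1 + 3*2 + 5*-5 = -19
(Av)_2 = 2*2 + -3*-1 + 5*2 + -5*-5 = 42
(Av)_3 = 3*2 + 5*-1 + 4*2 + 1*-5 = 4
(Av)_4 = 5*2 + -5*-1 + 1*2 + -3*-5 = 32
Av = [-19, 42, 4, 32]
Then v^T (Av) = 2*-19 + -1*42 + 2*4 + -5*32
= -38 + -42 + 8 + -160 = -232

-232


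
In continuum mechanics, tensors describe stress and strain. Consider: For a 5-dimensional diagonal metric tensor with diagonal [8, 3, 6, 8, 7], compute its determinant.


For a diagonal metric, the determinant is the product of diagonal entries.
Diagonal entries: 8, 3, 6, 8, 7
det(g) = 8 * 3 * 6 * 8 * 7 = 8064

8064


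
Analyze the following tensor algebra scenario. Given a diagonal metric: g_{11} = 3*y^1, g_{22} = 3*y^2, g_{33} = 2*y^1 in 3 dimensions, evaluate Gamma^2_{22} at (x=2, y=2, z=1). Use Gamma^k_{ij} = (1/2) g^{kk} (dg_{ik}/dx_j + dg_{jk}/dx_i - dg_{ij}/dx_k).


For a diagonal metric, Gamma^k_{ij} = (1/2) g^{kk} (dg_{ik}/dx_j + dg_{jk}/dx_i - dg_{ij}/dx_k).
The metric is diagonal, so g_{ab} = 0 for a != b.
At the given point: g_{11} = 6, g_{22} = 12, g_{33} = 4
g^{22} = 1/12
dg_{22}/dx_2 = dg_{22}/dx_2 = 12
dg_{22}/dx_2 = dg_{22}/dx_2 = 12
dg_{22}/dx_2 = dg_{22}/dx_2 = 12
Numerator = 12 + 12 - 12 = 12
Gamma^2_{22} = 12 / (2 * 12) = 1/2

1/2


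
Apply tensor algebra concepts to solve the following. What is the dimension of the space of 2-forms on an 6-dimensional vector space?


The dimension of the space of p-forms on an n-dimensional space is C(n, p).
n = 6, p = 2
C(6, 2) = 6! / (2! * 4!) = 15

15


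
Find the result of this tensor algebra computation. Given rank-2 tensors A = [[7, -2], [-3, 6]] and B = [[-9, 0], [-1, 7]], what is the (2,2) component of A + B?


Tensor addition is component-wise: (A + B)_{ij} = A_{ij} + B_{ij}.
A_{22} = 6
B_{22} = 7
(A + B)_{22} = 6 + 7 = 13

13


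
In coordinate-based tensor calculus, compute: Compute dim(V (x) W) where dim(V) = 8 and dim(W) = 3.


The dimension of a tensor product is the product of dimensions.
dim(V) = 8, dim(W) = 3
dim(V (x) W) = 8 * 3 = 24

24


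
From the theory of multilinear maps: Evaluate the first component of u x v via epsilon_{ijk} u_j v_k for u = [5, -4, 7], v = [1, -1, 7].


(u x v)_1 = sum_{j,k} epsilon_{1jk} u_j v_k. Only permutations of (1,2,3) contribute; the two non-zero terms are:
eps_{123} u_2 v_3 = 1 * -4 * 7 = -28
eps_{132} u_3 v_2 = -1 * 7 * -1 = 7
(u x v)_1 = -21

-21


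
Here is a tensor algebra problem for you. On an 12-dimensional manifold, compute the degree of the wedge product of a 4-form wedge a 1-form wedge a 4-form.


The degree of a wedge product is the sum of the degrees of the individual forms.
Degrees: 4, 1, 4
Total degree = 4 + 1 + 4 = 9

9


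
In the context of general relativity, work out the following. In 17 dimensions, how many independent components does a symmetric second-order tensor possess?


A symmetric rank-2 tensor in d dimensions has d(d+1)/2 independent components.
d = 17
d(d+1)/2 = 17 * 18 / 2 = 306 / 2 = 153

153


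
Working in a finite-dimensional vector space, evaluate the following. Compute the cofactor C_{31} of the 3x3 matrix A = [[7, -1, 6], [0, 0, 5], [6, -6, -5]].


To find cofactor C_{31}, delete row 3 and column 1.
The resulting 2x2 submatrix is: [[-1, 6], [0, 5]]
Minor M_{31} = -1*5 - 6*0
  = -5 - 0 = -5
Sign = (-1)^(3+1) = (-1)^4 = 1
Cofactor C_{31} = 1 * -5 = -5

-5


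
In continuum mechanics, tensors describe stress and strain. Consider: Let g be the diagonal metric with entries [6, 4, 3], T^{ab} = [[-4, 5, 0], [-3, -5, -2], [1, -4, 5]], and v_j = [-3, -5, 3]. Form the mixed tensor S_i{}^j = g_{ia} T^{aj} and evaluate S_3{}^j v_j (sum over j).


Step 1: lower the first index. For a diagonal metric, g_{ia} T^{aj} = g_{ii} T^{ij} (no sum on i).
g_{33} = 3
S_3{}^1 = 3 * T^{31} = 3 * 1 = 3
S_3{}^2 = 3 * T^{32} = 3 * -4 = -12
S_3{}^3 = 3 * T^{33} = 3 * 5 = 15
Step 2: contract S_3{}^j with v_j.
S_3{}^1 * v_1 = 3 * -3 = -9
S_3{}^2 * v_2 = -12 * -5 = 60
S_3{}^3 * v_3 = 15 * 3 = 45
Result = -9 + 60 + 45 = 96

96


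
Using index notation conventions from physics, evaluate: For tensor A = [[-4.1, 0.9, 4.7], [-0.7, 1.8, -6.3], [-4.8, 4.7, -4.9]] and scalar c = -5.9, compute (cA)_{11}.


Scalar multiplication: (cA)_{ij} = c * A_{ij}.
c = -5.9
A_{11} = -4.1
(cA)_{11} = -5.9 * -4.1 = 24.19

24.19


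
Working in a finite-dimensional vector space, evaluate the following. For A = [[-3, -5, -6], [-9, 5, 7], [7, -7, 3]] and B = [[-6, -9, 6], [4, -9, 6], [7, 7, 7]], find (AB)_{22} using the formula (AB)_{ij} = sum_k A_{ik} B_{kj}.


(AB)_{ij} = sum_k A_{ik} B_{kj}.
For i=2, j=2:
A_{21} * B_{12} = -9 * -9 = 81
A_{22} * B_{22} = 5 * -9 = -45
A_{23} * B_{32} = 7 * 7 = 49
Sum = 81 + -45 + 49 = 85

85


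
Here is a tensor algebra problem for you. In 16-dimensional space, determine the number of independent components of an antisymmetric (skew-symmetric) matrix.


An antisymmetric rank-2 tensor satisfies A_{ij} = -A_{ji}, so diagonal entries are zero.
The independent components are the upper-triangular entries: C(n, 2) = n(n-1)/2.
n = 16
C(16, 2) = 16 * 15 / 2 = 240 / 2 = 120

120


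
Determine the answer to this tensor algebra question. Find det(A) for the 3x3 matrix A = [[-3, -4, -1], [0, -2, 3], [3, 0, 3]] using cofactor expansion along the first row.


Expanding along the first row, det(A) = a11*M_11 - a12*M_12 + a13*M_13, where M_1j is the (1,j) minor.
Minor M_11 = -2*3 - 3*0 = -6
Minor M_12 = 0*3 - 3*3 = -9
Minor M_13 = 0*0 - -2*3 = 6
det = -3*(-6) - -4*(-9) + -1*(6)
    = 18 - 36 + -6
    = -24

-24


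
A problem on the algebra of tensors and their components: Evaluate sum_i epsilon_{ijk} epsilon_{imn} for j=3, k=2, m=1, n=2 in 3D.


Using the identity: epsilon_{ijk} epsilon_{imn} = delta_{jm} delta_{kn} - delta_{jn} delta_{km}.
delta_{31} = 0
delta_{22} = 1
delta_{32} = 0
delta_{21} = 0
Result = 0 * 1 - 0 * 0 = 0 - 0 = 0

0


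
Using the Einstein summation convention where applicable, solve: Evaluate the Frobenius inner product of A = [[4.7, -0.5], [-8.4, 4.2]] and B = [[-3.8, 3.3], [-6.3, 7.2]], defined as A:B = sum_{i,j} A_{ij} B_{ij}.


A:B = sum over all i,j of A_{ij} * B_{ij}.
Row 1: 4.7*-3.8=-17.86, -0.5*3.3=-1.65 => row sum = -19.51
Row 2: -8.4*-6.3=52.92, 4.2*7.2=30.24 => row sum = 83.16
Total = -19.51 + 83.16 = 63.65

63.65


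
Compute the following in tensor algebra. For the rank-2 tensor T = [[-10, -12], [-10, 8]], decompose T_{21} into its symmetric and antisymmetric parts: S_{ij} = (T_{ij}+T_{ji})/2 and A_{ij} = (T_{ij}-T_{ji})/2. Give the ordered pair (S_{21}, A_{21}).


T_{21} = -10
T_{12} = -12
S_{21} = (-10 + -12)/2 = -22/2 = -11
A_{21} = (-10 - -12)/2 = 2/2 = 1
Check: S + A = -11 + 1 = -10 = T_{21}.

(-11, 1)


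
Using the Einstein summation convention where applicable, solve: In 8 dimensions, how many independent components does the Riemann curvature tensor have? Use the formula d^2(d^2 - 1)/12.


The Riemann tensor in d dimensions has d^2(d^2 - 1)/12 independent components.
d = 8, so d^2 = 64
d^2 - 1 = 63
d^2(d^2 - 1) = 64 * 63 = 4032
Divide by 12: 4032 / 12 = 336

336


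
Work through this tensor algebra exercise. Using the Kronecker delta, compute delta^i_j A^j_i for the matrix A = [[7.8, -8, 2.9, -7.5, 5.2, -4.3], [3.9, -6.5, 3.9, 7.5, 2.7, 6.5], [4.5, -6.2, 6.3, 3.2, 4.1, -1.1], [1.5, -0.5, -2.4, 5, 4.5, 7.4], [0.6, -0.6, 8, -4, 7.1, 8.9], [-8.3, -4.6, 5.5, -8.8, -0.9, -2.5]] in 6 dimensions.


The contraction (trace) of a rank-2 tensor is the sum of its diagonal elements.
Diagonal entries: A[1,1] = 7.8, A[2,2] = -6.5, A[3,3] = 6.3, A[4,4] = 5, A[5,5] = 7.1, A[6,6] = -2.5
Tr(A) = 7.8 + -6.5 + 6.3 + 5 + 7.1 + -2.5 = 17.2

17.2


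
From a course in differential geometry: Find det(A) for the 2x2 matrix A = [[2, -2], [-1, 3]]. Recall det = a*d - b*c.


For a 2x2 matrix [[a, b], [c, d]], det = a*d - b*c.
a = 2, b = -2, c = -1, d = 3
a*d = 2 * 3 = 6
b*c = -2 * -1 = 2
det = 6 - 2 = 4

4


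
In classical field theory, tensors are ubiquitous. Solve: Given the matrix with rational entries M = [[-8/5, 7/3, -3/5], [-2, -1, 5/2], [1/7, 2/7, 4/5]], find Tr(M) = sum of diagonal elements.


The trace is the sum of diagonal entries.
Diagonal: M[1,1] = -8/5, M[2,2] = -1, M[3,3] = 4/5
Tr(M) = -8/5 + -1 + 4/5
Computing step by step:
After adding M[1,1]: -8/5
After adding M[2,2]: -13/5
After adding M[3,3]: -9/5
Tr(M) = -9/5

-9/5


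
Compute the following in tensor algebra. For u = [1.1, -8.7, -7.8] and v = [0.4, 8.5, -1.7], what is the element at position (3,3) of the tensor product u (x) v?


The outer product entry T_{ij} = u_i * v_j.
We need i=3, j=3.
u_3 = -7.8, v_3 = -1.7
T_{3,3} = -7.8 * -1.7 = 13.26

13.26


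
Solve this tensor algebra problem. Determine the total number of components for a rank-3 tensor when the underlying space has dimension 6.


The number of components of a rank-r tensor in d dimensions is d^r.
Here d = 6 and r = 3.
6^3 = 216

216


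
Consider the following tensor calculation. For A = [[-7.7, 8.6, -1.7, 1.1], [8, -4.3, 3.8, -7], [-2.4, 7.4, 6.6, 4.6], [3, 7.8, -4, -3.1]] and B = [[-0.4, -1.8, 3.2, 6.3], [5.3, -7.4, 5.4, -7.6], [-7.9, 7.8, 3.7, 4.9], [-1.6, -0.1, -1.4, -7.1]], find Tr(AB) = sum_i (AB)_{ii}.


Tr(AB) = sum_i (AB)_{ii} where (AB)_{ii} = sum_k A_{ik} B_{ki}.
(AB)_{11} = -7.7*-0.4 + 8.6*5.3 + -1.7*-7.9 + 1.1*-1.6 = 60.33
(AB)_{22} = 8*-1.8 + -4.3*-7.4 + 3.8*7.8 + -7*-0.1 = 47.76
(AB)_{33} = -2.4*3.2 + 7.4*5.4 + 6.6*3.7 + 4.6*-1.4 = 50.26
(AB)_{44} = 3*6.3 + 7.8*-7.6 + -4*4.9 + -3.1*-7.1 = -37.97
Tr(AB) = 60.33 + 47.76 + 50.26 + -37.97 = 120.38

120.38


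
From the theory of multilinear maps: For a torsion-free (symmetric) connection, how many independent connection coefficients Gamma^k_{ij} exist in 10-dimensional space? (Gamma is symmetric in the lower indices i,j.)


Christoffel symbols Gamma^k_{ij} are symmetric in i,j, so there are d * d(d+1)/2 independent symbols.
d = 10
d(d+1)/2 = 10 * 11 / 2 = 55
Total = 10 * 55 = 550

550


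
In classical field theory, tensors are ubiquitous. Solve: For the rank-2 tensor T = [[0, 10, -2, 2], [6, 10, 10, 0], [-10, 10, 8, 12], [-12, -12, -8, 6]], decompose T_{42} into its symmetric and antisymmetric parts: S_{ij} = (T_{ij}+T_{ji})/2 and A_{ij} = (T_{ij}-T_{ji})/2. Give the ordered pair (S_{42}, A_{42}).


T_{42} = -12
T_{24} = 0
S_{42} = (-12 + 0)/2 = -12/2 = -6
A_{42} = (-12 - 0)/2 = -12/2 = -6
Check: S + A = -6 + -6 = -12 = T_{42}.

(-6, -6)


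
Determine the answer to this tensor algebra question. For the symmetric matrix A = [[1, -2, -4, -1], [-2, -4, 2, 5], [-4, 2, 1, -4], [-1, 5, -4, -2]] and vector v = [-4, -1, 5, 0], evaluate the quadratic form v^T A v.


First compute Av:
(Av)_1 = 1*-4 + -2*-1 + -4*5 + -1*0 = -22
(Av)_2 = -2*-4 + -4*-1 + 2*5 + 5*0 = 22
(Av)_3 = -4*-4 + 2*-1 + 1*5 + -4*0 = 19
(Av)_4 = -1*-4 + 5*-1 + -4*5 + -2*0 = -21
Av = [-22, 22, 19, -21]
Then v^T (Av) = -4*-22 + -1*22 + 5*19 + 0*-21
= 88 + -22 + 95 + 0 = 161

161


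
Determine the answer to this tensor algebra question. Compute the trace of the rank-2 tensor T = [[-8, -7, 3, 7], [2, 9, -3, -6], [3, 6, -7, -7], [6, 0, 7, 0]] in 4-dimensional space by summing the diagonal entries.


The contraction (trace) of a rank-2 tensor is the sum of its diagonal elements.
Diagonal entries: A[1,1] = -8, A[2,2] = 9, A[3,3] = -7, A[4,4] = 0
Tr(A) = -8 + 9 + -7 + 0 = -6

-6


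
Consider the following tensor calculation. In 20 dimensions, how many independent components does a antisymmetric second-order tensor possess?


A antisymmetric rank-2 tensor in d dimensions has d(d-1)/2 independent components.
d = 20
d(d-1)/2 = 20 * 19 / 2 = 380 / 2 = 190

190


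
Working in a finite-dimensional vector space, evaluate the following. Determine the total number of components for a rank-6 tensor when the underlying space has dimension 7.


The number of components of a rank-r tensor in d dimensions is d^r.
Here d = 7 and r = 6.
7^6 = 117649

117649


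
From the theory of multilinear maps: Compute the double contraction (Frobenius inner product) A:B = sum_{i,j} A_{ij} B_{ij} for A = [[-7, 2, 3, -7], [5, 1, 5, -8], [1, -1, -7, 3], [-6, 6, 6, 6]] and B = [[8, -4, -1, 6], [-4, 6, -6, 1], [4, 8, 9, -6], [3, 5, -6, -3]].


A:B = sum over all i,j of A_{ij} * B_{ij}.
Row 1: -7*8=-56, 2*-4=-8, 3*-1=-3, -7*6=-42 => row sum = -109
Row 2: 5*-4=-20, 1*6=6, 5*-6=-30, -8*1=-8 => row sum = -52
Row 3: 1*4=4, -1*8=-8, -7*9=-63, 3*-6=-18 => row sum = -85
Row 4: -6*3=-18, 6*5=30, 6*-6=-36, 6*-3=-18 => row sum = -42
Total = -109 + -52 + -85 + -42 = -288

-288


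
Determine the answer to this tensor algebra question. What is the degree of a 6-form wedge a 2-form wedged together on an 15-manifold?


The degree of a wedge product is the sum of the degrees of the individual forms.
Degrees: 6, 2
Total degree = 6 + 2 = 8

8


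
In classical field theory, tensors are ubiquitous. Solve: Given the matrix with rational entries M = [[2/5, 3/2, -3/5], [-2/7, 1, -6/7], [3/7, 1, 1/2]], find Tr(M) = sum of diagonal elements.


The trace is the sum of diagonal entries.
Diagonal: M[1,1] = 2/5, M[2,2] = 1, M[3,3] = 1/2
Tr(M) = 2/5 + 1 + 1/2
Computing step by step:
After adding M[1,1]: 2/5
After adding M[2,2]: 7/5
After adding M[3,3]: 19/10
Tr(M) = 19/10

19/10


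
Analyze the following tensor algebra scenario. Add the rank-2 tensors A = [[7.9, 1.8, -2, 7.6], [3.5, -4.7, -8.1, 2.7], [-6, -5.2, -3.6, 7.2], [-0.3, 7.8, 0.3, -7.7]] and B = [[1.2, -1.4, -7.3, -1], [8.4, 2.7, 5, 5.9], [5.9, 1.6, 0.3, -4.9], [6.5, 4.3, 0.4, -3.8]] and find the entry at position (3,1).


Tensor addition is component-wise: (A + B)_{ij} = A_{ij} + B_{ij}.
A_{31} = -6
B_{31} = 5.9
(A + B)_{31} = -6 + 5.9 = -0.1

-0.1


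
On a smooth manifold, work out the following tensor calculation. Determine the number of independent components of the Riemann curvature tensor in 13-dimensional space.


The Riemann tensor in d dimensions has d^2(d^2 - 1)/12 independent components.
d = 13, so d^2 = 169
d^2 - 1 = 168
d^2(d^2 - 1) = 169 * 168 = 28392
Divide by 12: 28392 / 12 = 2366

2366


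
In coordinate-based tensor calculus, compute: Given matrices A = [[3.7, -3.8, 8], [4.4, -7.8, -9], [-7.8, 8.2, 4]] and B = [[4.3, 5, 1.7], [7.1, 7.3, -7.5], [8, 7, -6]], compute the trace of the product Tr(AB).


Tr(AB) = sum_i (AB)_{ii} where (AB)_{ii} = sum_k A_{ik} B_{ki}.
(AB)_{11} = 3.7*4.3 + -3.8*7.1 + 8*8 = 52.93
(AB)_{22} = 4.4*5 + -7.8*7.3 + -9*7 = -97.94
(AB)_{33} = -7.8*1.7 + 8.2*-7.5 + 4*-6 = -98.76
Tr(AB) = 52.93 + -97.94 + -98.76 = -143.77

-143.77


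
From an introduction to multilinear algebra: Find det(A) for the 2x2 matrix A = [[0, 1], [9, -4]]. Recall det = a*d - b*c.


For a 2x2 matrix [[a, b], [c, d]], det = a*d - b*c.
a = 0, b = 1, c = 9, d = -4
a*d = 0 * -4 = 0
b*c = 1 * 9 = 9
det = 0 - 9 = -9

-9


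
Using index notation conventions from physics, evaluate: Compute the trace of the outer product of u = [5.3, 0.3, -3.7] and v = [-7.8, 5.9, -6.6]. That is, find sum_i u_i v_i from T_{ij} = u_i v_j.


The outer product gives T_{ij} = u_i v_j.
The trace (contraction) is Tr(T) = sum_i T_{ii} = sum_i u_i v_i.
Diagonal entries:
T_{11} = u_1 * v_1 = 5.3 * -7.8 = -41.34
T_{22} = u_2 * v_2 = 0.3 * 5.9 = 1.77
T_{33} = u_3 * v_3 = -3.7 * -6.6 = 24.42
Tr(T) = -41.34 + 1.77 + 24.42 = -15.15

-15.15


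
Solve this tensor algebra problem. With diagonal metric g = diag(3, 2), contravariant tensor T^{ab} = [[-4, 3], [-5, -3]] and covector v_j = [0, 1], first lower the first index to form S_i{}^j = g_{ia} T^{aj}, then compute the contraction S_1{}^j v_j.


Step 1: lower the first index. For a diagonal metric, g_{ia} T^{aj} = g_{ii} T^{ij} (no sum on i).
g_{11} = 3
S_1{}^1 = 3 * T^{11} = 3 * -4 = -12
S_1{}^2 = 3 * T^{12} = 3 * 3 = 9
Step 2: contract S_1{}^j with v_j.
S_1{}^1 * v_1 = -12 * 0 = 0
S_1{}^2 * v_2 = 9 * 1 = 9
Result = 0 + 9 = 9

9


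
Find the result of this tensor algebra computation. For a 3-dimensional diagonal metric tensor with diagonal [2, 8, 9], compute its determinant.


For a diagonal metric, the determinant is the product of diagonal entries.
Diagonal entries: 2, 8, 9
det(g) = 2 * 8 * 9 = 144

144


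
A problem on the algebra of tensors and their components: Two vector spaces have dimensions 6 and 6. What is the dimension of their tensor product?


The dimension of a tensor product is the product of dimensions.
dim(V) = 6, dim(W) = 6
dim(V (x) W) = 6 * 6 = 36

36


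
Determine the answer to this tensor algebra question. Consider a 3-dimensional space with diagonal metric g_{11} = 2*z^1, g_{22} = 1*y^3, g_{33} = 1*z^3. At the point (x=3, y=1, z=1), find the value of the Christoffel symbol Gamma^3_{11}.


For a diagonal metric, Gamma^k_{ij} = (1/2) g^{kk} (dg_{ik}/dx_j + dg_{jk}/dx_i - dg_{ij}/dx_k).
The metric is diagonal, so g_{ab} = 0 for a != b.
At the given point: g_{11} = 2, g_{22} = 1, g_{33} = 1
g^{33} = 1/1
dg_{13}/dx_1 = 0 (off-diagonal)
dg_{13}/dx_1 = 0 (off-diagonal)
dg_{11}/dx_3 = dg_{11}/dx_3 = 2
Numerator = 0 + 0 - 2 = -2
Gamma^3_{11} = -2 / (2 * 1) = -1

-1


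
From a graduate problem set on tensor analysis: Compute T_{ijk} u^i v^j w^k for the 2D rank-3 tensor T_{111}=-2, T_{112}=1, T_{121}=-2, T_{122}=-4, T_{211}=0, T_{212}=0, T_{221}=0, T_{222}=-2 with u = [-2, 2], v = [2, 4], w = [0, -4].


S = sum over i,j,k of T_{ijk} u_i v_j w_k. Expanding all 8 terms:
T_{111}*u_1*v_1*w_1 = -2*-2*2*0 = 0  (running total: 0)
T_{112}*u_1*v_1*w_2 = 1*-2*2*-4 = 16  (running total: 16)
T_{121}*u_1*v_2*w_1 = -2*-2*4*0 = 0  (running total: 16)
T_{122}*u_1*v_2*w_2 = -4*-2*4*-4 = -128  (running total: -112)
T_{211}*u_2*v_1*w_1 = 0*2*2*0 = 0  (running total: -112)
T_{212}*u_2*v_1*w_2 = 0*2*2*-4 = 0  (running total: -112)
T_{221}*u_2*v_2*w_1 = 0*2*4*0 = 0  (running total: -112)
T_{222}*u_2*v_2*w_2 = -2*2*4*-4 = 64  (running total: -48)
S = -48

-48


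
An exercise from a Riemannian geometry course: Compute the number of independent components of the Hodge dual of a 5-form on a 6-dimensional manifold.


The Hodge dual of a p-form on an n-dimensional manifold is an (n-p)-form.
n = 6, p = 5, so dual degree = 6 - 5 = 1
The number of components is C(n, n-p) = C(6, 1) = 6

6


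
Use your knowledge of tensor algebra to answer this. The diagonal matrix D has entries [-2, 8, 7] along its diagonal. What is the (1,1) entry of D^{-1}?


For a diagonal matrix, the inverse has entries (D^{-1})_{ii} = 1/d_{ii}.
The diagonal entries are: d_{11} = -2, d_{22} = 8, d_{33} = 7
We need (D^{-1})_{11} = 1/d_{11} = 1/-2 = -1/2

-1/2


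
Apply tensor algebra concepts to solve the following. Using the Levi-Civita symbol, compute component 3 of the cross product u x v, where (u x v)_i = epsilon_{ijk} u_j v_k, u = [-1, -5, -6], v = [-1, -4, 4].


(u x v)_3 = sum_{j,k} epsilon_{3jk} u_j v_k. Only permutations of (1,2,3) contribute; the two non-zero terms are:
eps_{312} u_1 v_2 = 1 * -1 * -4 = 4
eps_{321} u_2 v_1 = -1 * -5 * -1 = -5
(u x v)_3 = -1

-1


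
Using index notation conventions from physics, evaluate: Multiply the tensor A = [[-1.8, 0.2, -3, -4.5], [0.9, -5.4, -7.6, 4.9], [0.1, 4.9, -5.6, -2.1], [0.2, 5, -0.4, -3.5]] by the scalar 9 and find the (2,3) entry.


Scalar multiplication: (cA)_{ij} = c * A_{ij}.
c = 9
A_{23} = -7.6
(cA)_{23} = 9 * -7.6 = -68.4

-68.4


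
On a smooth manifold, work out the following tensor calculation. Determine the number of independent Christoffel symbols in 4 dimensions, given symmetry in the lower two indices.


Christoffel symbols Gamma^k_{ij} are symmetric in i,j, so there are d * d(d+1)/2 independent symbols.
d = 4
d(d+1)/2 = 4 * 5 / 2 = 10
Total = 4 * 10 = 40

40


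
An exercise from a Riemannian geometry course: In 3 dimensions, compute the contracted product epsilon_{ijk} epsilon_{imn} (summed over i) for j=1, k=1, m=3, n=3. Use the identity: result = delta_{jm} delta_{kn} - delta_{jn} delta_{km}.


Using the identity: epsilon_{ijk} epsilon_{imn} = delta_{jm} delta_{kn} - delta_{jn} delta_{km}.
delta_{13} = 0
delta_{13} = 0
delta_{13} = 0
delta_{13} = 0
Result = 0 * 0 - 0 * 0 = 0 - 0 = 0

0


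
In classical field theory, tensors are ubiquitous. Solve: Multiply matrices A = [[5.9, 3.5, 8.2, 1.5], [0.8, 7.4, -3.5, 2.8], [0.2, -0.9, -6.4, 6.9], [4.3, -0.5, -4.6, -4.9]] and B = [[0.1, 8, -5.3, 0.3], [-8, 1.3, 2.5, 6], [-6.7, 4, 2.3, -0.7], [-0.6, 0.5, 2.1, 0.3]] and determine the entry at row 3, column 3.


(AB)_{ij} = sum_k A_{ik} B_{kj}.
For i=3, j=3:
A_{31} * B_{13} = 0.2 * -5.3 = -1.06
A_{32} * B_{23} = -0.9 * 2.5 = -2.25
A_{33} * B_{33} = -6.4 * 2.3 = -14.72
A_{34} * B_{43} = 6.9 * 2.1 = 14.49
Sum = -1.06 + -2.25 + -14.72 + 14.49 = -3.54

-3.54


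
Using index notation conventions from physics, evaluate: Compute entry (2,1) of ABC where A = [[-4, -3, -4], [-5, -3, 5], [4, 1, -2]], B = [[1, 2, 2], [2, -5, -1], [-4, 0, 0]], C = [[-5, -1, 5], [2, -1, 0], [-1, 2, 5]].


(ABC)_{21} = sum_m (AB)_{2m} C_{m1}. First compute row 2 of AB.
(AB)_{21} = -5*1 + -3*2 + 5*-4 = -31
(AB)_{22} = -5*2 + -3*-5 + 5*0 = 5
(AB)_{23} = -5*2 + -3*-1 + 5*0 = -7
Now contract with column 1 of C:
(AB)_{21} * C_{11} = -31 * -5 = 155
(AB)_{22} * C_{21} = 5 * 2 = 10
(AB)_{23} * C_{31} = -7 * -1 = 7
(ABC)_{21} = 155 + 10 + 7 = 172

172


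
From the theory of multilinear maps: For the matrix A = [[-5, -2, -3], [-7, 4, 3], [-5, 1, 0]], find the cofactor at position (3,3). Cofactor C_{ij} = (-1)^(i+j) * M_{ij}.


To find cofactor C_{33}, delete row 3 and column 3.
The resulting 2x2 submatrix is: [[-5, -2], [-7, 4]]
Minor M_{33} = -5*4 - -2*-7
  = -20 - 14 = -34
Sign = (-1)^(3+3) = (-1)^6 = 1
Cofactor C_{33} = 1 * -34 = -34

-34


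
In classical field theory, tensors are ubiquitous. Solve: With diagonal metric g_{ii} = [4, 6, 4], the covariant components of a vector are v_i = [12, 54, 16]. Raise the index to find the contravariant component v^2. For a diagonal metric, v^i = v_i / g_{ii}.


To raise an index with a diagonal metric: v^i = v_i / g_{ii}.
For index 2: v_2 = 54, g_{22} = 6
v^2 = 54 / 6 = 9

9


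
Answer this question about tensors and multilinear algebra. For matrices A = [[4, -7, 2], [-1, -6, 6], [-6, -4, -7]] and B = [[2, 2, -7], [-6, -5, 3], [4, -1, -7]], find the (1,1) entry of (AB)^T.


(AB)^T_{ij} = (AB)_{ji} = sum_k A_{jk} B_{ki}.
For i=1, j=1 we need (AB)_{11}:
A_{11} * B_{11} = 4 * 2 = 8
A_{12} * B_{21} = -7 * -6 = 42
A_{13} * B_{31} = 2 * 4 = 8
Sum = 8 + 42 + 8 = 58

58


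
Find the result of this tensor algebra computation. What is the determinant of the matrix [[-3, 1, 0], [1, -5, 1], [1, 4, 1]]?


Expanding along the first row, det(A) = a11*M_11 - a12*M_12 + a13*M_13, where M_1j is the (1,j) minor.
Minor M_11 = -5*1 - 1*4 = -9
Minor M_12 = 1*1 - 1*1 = 0
Minor M_13 = 1*4 - -5*1 = 9
det = -3*(-9) - 1*(0) + 0*(9)
    = 27 - 0 + 0
    = 27

27


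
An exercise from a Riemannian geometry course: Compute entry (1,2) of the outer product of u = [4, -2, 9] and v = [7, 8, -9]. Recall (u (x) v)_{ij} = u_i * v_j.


The outer product entry T_{ij} = u_i * v_j.
We need i=1, j=2.
u_1 = 4, v_2 = 8
T_{1,2} = 4 * 8 = 32

32


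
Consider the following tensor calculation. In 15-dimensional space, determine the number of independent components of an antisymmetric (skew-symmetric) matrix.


An antisymmetric rank-2 tensor satisfies A_{ij} = -A_{ji}, so diagonal entries are zero.
The independent components are the upper-triangular entries: C(n, 2) = n(n-1)/2.
n = 15
C(15, 2) = 15 * 14 / 2 = 210 / 2 = 105

105


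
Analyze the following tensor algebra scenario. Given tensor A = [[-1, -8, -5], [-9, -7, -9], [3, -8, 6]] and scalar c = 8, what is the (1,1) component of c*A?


Scalar multiplication: (cA)_{ij} = c * A_{ij}.
c = 8
A_{11} = -1
(cA)_{11} = 8 * -1 = -8

-8


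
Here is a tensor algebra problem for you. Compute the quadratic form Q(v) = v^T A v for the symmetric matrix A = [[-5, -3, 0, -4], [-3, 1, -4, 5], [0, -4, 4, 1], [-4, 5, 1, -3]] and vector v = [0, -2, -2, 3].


First compute Av:
(Av)_1 = -5*0 + -3*-2 + 0*-2 + -4*3 = -6
(Av)_2 = -3*0 + 1*-2 + -4*-2 + 5*3 = 21
(Av)_3 = 0*0 + -4*-2 + 4*-2 + 1*3 = 3
(Av)_4 = -4*0 + 5*-2 + 1*-2 + -3*3 = -21
Av = [-6, 21, 3, -21]
Then v^T (Av) = 0*-6 + -2*21 + -2*3 + 3*-21
= 0 + -42 + -6 + -63 = -111

-111


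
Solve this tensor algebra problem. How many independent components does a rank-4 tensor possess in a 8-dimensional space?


The number of components of a rank-r tensor in d dimensions is d^r.
Here d = 8 and r = 4.
8^4 = 4096

4096


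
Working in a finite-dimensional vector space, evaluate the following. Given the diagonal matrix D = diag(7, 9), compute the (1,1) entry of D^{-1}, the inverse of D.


For a diagonal matrix, the inverse has entries (D^{-1})_{ii} = 1/d_{ii}.
The diagonal entries are: d_{11} = 7, d_{22} = 9
We need (D^{-1})_{11} = 1/d_{11} = 1/7 = 1/7

1/7


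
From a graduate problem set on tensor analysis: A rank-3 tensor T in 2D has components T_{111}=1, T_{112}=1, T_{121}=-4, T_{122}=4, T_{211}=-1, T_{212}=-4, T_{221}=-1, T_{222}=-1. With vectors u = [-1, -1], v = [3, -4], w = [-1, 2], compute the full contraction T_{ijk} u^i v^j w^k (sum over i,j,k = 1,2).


S = sum over i,j,k of T_{ijk} u_i v_j w_k. Expanding all 8 terms:
T_{111}*u_1*v_1*w_1 = 1*-1*3*-1 = 3  (running total: 3)
T_{112}*u_1*v_1*w_2 = 1*-1*3*2 = -6  (running total: -3)
T_{121}*u_1*v_2*w_1 = -4*-1*-4*-1 = 16  (running total: 13)
T_{122}*u_1*v_2*w_2 = 4*-1*-4*2 = 32  (running total: 45)
T_{211}*u_2*v_1*w_1 = -1*-1*3*-1 = -3  (running total: 42)
T_{212}*u_2*v_1*w_2 = -4*-1*3*2 = 24  (running total: 66)
T_{221}*u_2*v_2*w_1 = -1*-1*-4*-1 = 4  (running total: 70)
T_{222}*u_2*v_2*w_2 = -1*-1*-4*2 = -8  (running total: 62)
S = 62

62


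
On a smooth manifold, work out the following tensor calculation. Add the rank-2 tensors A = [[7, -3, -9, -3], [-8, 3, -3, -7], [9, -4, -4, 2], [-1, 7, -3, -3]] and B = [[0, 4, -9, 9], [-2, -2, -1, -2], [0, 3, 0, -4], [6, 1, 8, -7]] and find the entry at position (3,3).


Tensor addition is component-wise: (A + B)_{ij} = A_{ij} + B_{ij}.
A_{33} = -4
B_{33} = 0
(A + B)_{33} = -4 + 0 = -4

-4


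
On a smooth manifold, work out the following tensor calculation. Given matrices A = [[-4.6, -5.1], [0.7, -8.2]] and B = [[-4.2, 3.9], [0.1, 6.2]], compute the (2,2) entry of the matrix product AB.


(AB)_{ij} = sum_k A_{ik} B_{kj}.
For i=2, j=2:
A_{21} * B_{12} = 0.7 * 3.9 = 2.73
A_{22} * B_{22} = -8.2 * 6.2 = -50.84
Sum = 2.73 + -50.84 = -48.11

-48.11
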